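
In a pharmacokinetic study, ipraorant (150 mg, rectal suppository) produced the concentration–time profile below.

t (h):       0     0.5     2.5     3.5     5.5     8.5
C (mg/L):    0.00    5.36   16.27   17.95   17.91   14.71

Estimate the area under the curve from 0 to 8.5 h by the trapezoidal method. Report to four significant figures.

Trapezoidal AUC_0→8.5:
  [0→0.5]: (0.00+5.36)/2 × 0.5 = 1.34
  [0.5→2.5]: (5.36+16.27)/2 × 2 = 21.63
  [2.5→3.5]: (16.27+17.95)/2 × 1 = 17.11
  [3.5→5.5]: (17.95+17.91)/2 × 2 = 35.86
  [5.5→8.5]: (17.91+14.71)/2 × 3 = 48.93
  Sum = 124.87 mg/L·h

AUC = 124.9 mg/L·h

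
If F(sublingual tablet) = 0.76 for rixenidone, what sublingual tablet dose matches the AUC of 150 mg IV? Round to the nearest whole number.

D_sublingual = 197 mg

For equal systemic exposure: F × D_ev = D_iv
D_ev = D_iv / F = 150 / 0.76 = 197.368 mg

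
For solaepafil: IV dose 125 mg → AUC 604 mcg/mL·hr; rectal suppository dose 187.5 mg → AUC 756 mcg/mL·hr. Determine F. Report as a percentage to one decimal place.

F = (AUC_ev / D_ev) / (AUC_iv / D_iv)
  = (756/187.5) / (604/125)
  = 4.032 / 4.832 = 0.8344
  = 83.44%

F = 83.4%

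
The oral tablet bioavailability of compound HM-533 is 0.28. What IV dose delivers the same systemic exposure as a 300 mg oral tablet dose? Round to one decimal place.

Systemic exposure from an extravascular dose = F × D_ev, so the equivalent IV dose is F × D_ev.
D_iv = F × D_ev = 0.28 × 300 = 84 mg

D_iv = 84.0 mg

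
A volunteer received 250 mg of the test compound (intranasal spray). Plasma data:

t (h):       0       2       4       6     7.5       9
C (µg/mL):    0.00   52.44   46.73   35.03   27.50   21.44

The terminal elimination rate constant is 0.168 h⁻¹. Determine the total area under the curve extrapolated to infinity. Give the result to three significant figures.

Trapezoidal AUC_0→9:
  [0→2]: (0.00+52.44)/2 × 2 = 52.44
  [2→4]: (52.44+46.73)/2 × 2 = 99.17
  [4→6]: (46.73+35.03)/2 × 2 = 81.76
  [6→7.5]: (35.03+27.50)/2 × 1.5 = 46.8975
  [7.5→9]: (27.50+21.44)/2 × 1.5 = 36.705
  Sum = 316.9725 µg/mL·h
Extrapolated tail: C_last / k_e = 21.44 / 0.168 = 127.619
AUC_0→∞ = 316.9725 + 127.619 = 444.5915 µg/mL·h

AUC = 445 µg/mL·h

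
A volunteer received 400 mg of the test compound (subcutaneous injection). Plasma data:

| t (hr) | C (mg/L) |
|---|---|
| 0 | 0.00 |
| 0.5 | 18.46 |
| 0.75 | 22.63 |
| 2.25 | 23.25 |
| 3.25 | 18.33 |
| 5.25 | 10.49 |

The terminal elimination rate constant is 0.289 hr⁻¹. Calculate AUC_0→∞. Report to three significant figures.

AUC = 130 mg/L·hr

Trapezoidal AUC_0→5.25:
  [0→0.5]: (0.00+18.46)/2 × 0.5 = 4.615
  [0.5→0.75]: (18.46+22.63)/2 × 0.25 = 5.13625
  [0.75→2.25]: (22.63+23.25)/2 × 1.5 = 34.41
  [2.25→3.25]: (23.25+18.33)/2 × 1 = 20.79
  [3.25→5.25]: (18.33+10.49)/2 × 2 = 28.82
  Sum = 93.77125 mg/L·hr
Extrapolated tail: C_last / k_e = 10.49 / 0.289 = 36.298
AUC_0→∞ = 93.77125 + 36.298 = 130.06925 mg/L·hr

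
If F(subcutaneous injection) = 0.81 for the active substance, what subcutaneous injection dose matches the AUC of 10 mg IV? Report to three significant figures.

For equal systemic exposure: F × D_ev = D_iv
D_ev = D_iv / F = 10 / 0.81 = 12.3457 mg

D_subcutaneous = 12.3 mg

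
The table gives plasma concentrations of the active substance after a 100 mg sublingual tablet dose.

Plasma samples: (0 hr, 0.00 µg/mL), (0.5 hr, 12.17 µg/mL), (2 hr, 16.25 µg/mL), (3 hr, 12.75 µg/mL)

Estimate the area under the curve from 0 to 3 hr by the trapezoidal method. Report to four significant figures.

AUC = 38.86 µg/mL·hr

Trapezoidal AUC_0→3:
  [0→0.5]: (0.00+12.17)/2 × 0.5 = 3.0425
  [0.5→2]: (12.17+16.25)/2 × 1.5 = 21.315
  [2→3]: (16.25+12.75)/2 × 1 = 14.5
  Sum = 38.8575 µg/mL·hr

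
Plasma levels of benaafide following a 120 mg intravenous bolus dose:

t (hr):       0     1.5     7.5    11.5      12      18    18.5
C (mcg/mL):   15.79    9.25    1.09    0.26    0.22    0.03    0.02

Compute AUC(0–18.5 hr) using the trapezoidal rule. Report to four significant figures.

Trapezoidal AUC_0→18.5:
  [0→1.5]: (15.79+9.25)/2 × 1.5 = 18.78
  [1.5→7.5]: (9.25+1.09)/2 × 6 = 31.02
  [7.5→11.5]: (1.09+0.26)/2 × 4 = 2.7
  [11.5→12]: (0.26+0.22)/2 × 0.5 = 0.12
  [12→18]: (0.22+0.03)/2 × 6 = 0.75
  [18→18.5]: (0.03+0.02)/2 × 0.5 = 0.0125
  Sum = 53.3825 mcg/mL·hr

AUC = 53.38 mcg/mL·hr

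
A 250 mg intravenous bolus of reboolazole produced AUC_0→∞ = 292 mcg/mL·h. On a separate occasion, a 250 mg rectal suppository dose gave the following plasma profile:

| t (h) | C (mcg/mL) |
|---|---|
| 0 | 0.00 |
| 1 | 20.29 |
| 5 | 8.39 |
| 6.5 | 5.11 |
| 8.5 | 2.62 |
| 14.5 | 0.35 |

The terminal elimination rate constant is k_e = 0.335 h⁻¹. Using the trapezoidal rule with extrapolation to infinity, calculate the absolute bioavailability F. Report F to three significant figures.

F = 0.326

Trapezoidal AUC_0→14.5 (rectal suppository):
  [0→1]: (0.00+20.29)/2 × 1 = 10.145
  [1→5]: (20.29+8.39)/2 × 4 = 57.36
  [5→6.5]: (8.39+5.11)/2 × 1.5 = 10.125
  [6.5→8.5]: (5.11+2.62)/2 × 2 = 7.73
  [8.5→14.5]: (2.62+0.35)/2 × 6 = 8.91
  Sum = 94.27 mcg/mL·h
Tail: C_last/k_e = 0.35/0.335 = 1.045
AUC_0→∞ (rectal suppository) = 94.27 + 1.045 = 95.315 mcg/mL·h
F = (AUC_ev/D_ev)/(AUC_iv/D_iv) = (95.315/250)/(292/250) = 0.38126/1.168 = 0.3264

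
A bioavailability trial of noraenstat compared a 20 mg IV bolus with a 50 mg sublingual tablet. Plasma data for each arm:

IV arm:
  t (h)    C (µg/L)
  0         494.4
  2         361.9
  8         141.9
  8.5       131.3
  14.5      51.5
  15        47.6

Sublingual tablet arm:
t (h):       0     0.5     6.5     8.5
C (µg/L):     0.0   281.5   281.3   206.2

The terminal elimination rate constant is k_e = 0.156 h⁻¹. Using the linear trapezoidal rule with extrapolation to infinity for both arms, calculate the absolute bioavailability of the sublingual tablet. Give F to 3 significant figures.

F = 0.431

Trapezoidal AUC_0→15 (IV):
  [0→2]: (494.4+361.9)/2 × 2 = 856.3
  [2→8]: (361.9+141.9)/2 × 6 = 1511.4
  [8→8.5]: (141.9+131.3)/2 × 0.5 = 68.3
  [8.5→14.5]: (131.3+51.5)/2 × 6 = 548.4
  [14.5→15]: (51.5+47.6)/2 × 0.5 = 24.775
  Sum = 3009.175 µg/L·h
IV tail: 47.6/0.156 = 305.128; AUC_iv,0→∞ = 3009.175 + 305.128 = 3314.303 µg/L·h
Trapezoidal AUC_0→8.5 (sublingual tablet):
  [0→0.5]: (0.0+281.5)/2 × 0.5 = 70.375
  [0.5→6.5]: (281.5+281.3)/2 × 6 = 1688.4
  [6.5→8.5]: (281.3+206.2)/2 × 2 = 487.5
  Sum = 2246.275 µg/L·h
sublingual tablet tail: 206.2/0.156 = 1321.795; AUC_ev,0→∞ = 2246.275 + 1321.795 = 3568.07 µg/L·h
F = (AUC_ev/D_ev)/(AUC_iv/D_iv) = (3568.07/50)/(3314.303/20) = 71.3614/165.71515 = 0.4306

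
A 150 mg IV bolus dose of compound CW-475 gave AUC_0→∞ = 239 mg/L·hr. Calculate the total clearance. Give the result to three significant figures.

CL = Dose_iv / AUC_0→∞
   = 150 / 239 = 0.627615 L/hr

CL = 0.628 L/hr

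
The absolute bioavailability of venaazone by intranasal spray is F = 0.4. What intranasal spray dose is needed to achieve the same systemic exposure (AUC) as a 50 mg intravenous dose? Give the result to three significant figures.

D_intranasal = 125 mg

For equal systemic exposure: F × D_ev = D_iv
D_ev = D_iv / F = 50 / 0.4 = 125 mg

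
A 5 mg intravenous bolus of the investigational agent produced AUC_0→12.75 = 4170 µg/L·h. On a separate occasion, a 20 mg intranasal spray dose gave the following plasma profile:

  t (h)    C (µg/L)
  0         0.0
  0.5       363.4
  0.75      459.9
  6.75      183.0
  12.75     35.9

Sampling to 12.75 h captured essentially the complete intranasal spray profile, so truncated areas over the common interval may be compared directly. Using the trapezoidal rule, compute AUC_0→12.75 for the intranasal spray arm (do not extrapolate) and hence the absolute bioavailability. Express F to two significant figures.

Trapezoidal AUC_0→12.75 (intranasal spray):
  [0→0.5]: (0.0+363.4)/2 × 0.5 = 90.85
  [0.5→0.75]: (363.4+459.9)/2 × 0.25 = 102.9125
  [0.75→6.75]: (459.9+183.0)/2 × 6 = 1928.7
  [6.75→12.75]: (183.0+35.9)/2 × 6 = 656.7
  Sum = 2779.1625 µg/L·h
F = (AUC_ev/D_ev)/(AUC_iv/D_iv) = (2779.1625/20)/(4170/5) = 138.958/834 = 0.1666

F = 0.17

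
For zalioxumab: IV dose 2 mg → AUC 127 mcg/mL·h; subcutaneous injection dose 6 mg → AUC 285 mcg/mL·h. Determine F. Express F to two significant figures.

F = (AUC_ev / D_ev) / (AUC_iv / D_iv)
  = (285/6) / (127/2)
  = 47.5 / 63.5 = 0.7480

F = 0.75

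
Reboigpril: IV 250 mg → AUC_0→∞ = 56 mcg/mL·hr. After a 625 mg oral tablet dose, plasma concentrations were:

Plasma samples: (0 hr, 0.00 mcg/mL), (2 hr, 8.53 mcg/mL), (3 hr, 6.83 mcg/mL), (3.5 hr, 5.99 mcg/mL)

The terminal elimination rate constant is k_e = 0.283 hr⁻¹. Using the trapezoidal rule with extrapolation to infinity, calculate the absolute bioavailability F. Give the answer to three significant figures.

Trapezoidal AUC_0→3.5 (oral tablet):
  [0→2]: (0.00+8.53)/2 × 2 = 8.53
  [2→3]: (8.53+6.83)/2 × 1 = 7.68
  [3→3.5]: (6.83+5.99)/2 × 0.5 = 3.205
  Sum = 19.415 mcg/mL·hr
Tail: C_last/k_e = 5.99/0.283 = 21.166
AUC_0→∞ (oral tablet) = 19.415 + 21.166 = 40.581 mcg/mL·hr
F = (AUC_ev/D_ev)/(AUC_iv/D_iv) = (40.581/625)/(56/250) = 0.0649296/0.224 = 0.2899

F = 0.290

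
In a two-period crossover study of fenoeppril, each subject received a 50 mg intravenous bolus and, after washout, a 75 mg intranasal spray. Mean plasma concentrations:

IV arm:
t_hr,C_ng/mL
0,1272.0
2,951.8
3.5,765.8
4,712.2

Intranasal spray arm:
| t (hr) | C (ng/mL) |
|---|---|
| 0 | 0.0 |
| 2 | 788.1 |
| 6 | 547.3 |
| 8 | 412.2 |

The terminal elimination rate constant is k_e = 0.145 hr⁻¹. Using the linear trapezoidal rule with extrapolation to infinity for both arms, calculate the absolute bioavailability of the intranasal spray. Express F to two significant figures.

F = 0.55

Trapezoidal AUC_0→4 (IV):
  [0→2]: (1272.0+951.8)/2 × 2 = 2223.8
  [2→3.5]: (951.8+765.8)/2 × 1.5 = 1288.2
  [3.5→4]: (765.8+712.2)/2 × 0.5 = 369.5
  Sum = 3881.5 ng/mL·hr
IV tail: 712.2/0.145 = 4911.724; AUC_iv,0→∞ = 3881.5 + 4911.724 = 8793.224 ng/mL·hr
Trapezoidal AUC_0→8 (intranasal spray):
  [0→2]: (0.0+788.1)/2 × 2 = 788.1
  [2→6]: (788.1+547.3)/2 × 4 = 2670.8
  [6→8]: (547.3+412.2)/2 × 2 = 959.5
  Sum = 4418.4 ng/mL·hr
intranasal spray tail: 412.2/0.145 = 2842.759; AUC_ev,0→∞ = 4418.4 + 2842.759 = 7261.159 ng/mL·hr
F = (AUC_ev/D_ev)/(AUC_iv/D_iv) = (7261.159/75)/(8793.224/50) = 96.8155/175.86448 = 0.5505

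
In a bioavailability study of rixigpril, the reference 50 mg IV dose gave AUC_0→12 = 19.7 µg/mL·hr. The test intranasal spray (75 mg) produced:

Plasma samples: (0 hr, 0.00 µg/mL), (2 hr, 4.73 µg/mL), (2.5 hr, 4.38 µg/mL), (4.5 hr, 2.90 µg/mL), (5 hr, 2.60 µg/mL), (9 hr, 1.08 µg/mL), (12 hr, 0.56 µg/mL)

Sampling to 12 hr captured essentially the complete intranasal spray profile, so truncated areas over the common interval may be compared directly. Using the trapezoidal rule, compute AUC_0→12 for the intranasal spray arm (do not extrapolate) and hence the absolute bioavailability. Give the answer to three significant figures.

Trapezoidal AUC_0→12 (intranasal spray):
  [0→2]: (0.00+4.73)/2 × 2 = 4.73
  [2→2.5]: (4.73+4.38)/2 × 0.5 = 2.2775
  [2.5→4.5]: (4.38+2.90)/2 × 2 = 7.28
  [4.5→5]: (2.90+2.60)/2 × 0.5 = 1.375
  [5→9]: (2.60+1.08)/2 × 4 = 7.36
  [9→12]: (1.08+0.56)/2 × 3 = 2.46
  Sum = 25.4825 µg/mL·hr
F = (AUC_ev/D_ev)/(AUC_iv/D_iv) = (25.4825/75)/(19.7/50) = 0.339767/0.394 = 0.8624

F = 0.862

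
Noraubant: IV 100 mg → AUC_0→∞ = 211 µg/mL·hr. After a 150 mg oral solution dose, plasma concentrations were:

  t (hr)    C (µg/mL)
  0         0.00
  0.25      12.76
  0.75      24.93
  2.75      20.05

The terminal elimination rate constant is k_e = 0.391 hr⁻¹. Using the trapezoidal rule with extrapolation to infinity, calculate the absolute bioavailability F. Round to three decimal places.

Trapezoidal AUC_0→2.75 (oral solution):
  [0→0.25]: (0.00+12.76)/2 × 0.25 = 1.595
  [0.25→0.75]: (12.76+24.93)/2 × 0.5 = 9.4225
  [0.75→2.75]: (24.93+20.05)/2 × 2 = 44.98
  Sum = 55.9975 µg/mL·hr
Tail: C_last/k_e = 20.05/0.391 = 51.279
AUC_0→∞ (oral solution) = 55.9975 + 51.279 = 107.2765 µg/mL·hr
F = (AUC_ev/D_ev)/(AUC_iv/D_iv) = (107.2765/150)/(211/100) = 0.715177/2.11 = 0.3389

F = 0.339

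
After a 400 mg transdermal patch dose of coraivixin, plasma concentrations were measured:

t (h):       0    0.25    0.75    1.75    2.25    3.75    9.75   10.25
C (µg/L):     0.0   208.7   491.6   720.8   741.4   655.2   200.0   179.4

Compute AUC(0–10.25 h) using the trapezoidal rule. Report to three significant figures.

AUC = 4880 µg/L·h

Trapezoidal AUC_0→10.25:
  [0→0.25]: (0.0+208.7)/2 × 0.25 = 26.0875
  [0.25→0.75]: (208.7+491.6)/2 × 0.5 = 175.075
  [0.75→1.75]: (491.6+720.8)/2 × 1 = 606.2
  [1.75→2.25]: (720.8+741.4)/2 × 0.5 = 365.55
  [2.25→3.75]: (741.4+655.2)/2 × 1.5 = 1047.45
  [3.75→9.75]: (655.2+200.0)/2 × 6 = 2565.6
  [9.75→10.25]: (200.0+179.4)/2 × 0.5 = 94.85
  Sum = 4880.8125 µg/L·h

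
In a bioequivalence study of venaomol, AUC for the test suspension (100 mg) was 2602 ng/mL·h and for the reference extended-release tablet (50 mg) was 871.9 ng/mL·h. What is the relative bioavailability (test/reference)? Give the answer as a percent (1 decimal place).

F_rel = (AUC_test/D_test) / (AUC_ref/D_ref)
      = (2602/100) / (871.9/50)
      = 26.02 / 17.438 = 1.4921 = 149.21%

F_rel = 149.2%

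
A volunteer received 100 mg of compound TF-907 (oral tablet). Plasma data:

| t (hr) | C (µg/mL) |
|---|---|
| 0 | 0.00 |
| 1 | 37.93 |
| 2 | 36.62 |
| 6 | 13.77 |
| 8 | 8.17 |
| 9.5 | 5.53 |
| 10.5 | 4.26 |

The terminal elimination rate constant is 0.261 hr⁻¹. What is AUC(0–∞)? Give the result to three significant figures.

AUC = 210 µg/mL·hr

Trapezoidal AUC_0→10.5:
  [0→1]: (0.00+37.93)/2 × 1 = 18.965
  [1→2]: (37.93+36.62)/2 × 1 = 37.275
  [2→6]: (36.62+13.77)/2 × 4 = 100.78
  [6→8]: (13.77+8.17)/2 × 2 = 21.94
  [8→9.5]: (8.17+5.53)/2 × 1.5 = 10.275
  [9.5→10.5]: (5.53+4.26)/2 × 1 = 4.895
  Sum = 194.13 µg/mL·hr
Extrapolated tail: C_last / k_e = 4.26 / 0.261 = 16.322
AUC_0→∞ = 194.13 + 16.322 = 210.452 µg/mL·hr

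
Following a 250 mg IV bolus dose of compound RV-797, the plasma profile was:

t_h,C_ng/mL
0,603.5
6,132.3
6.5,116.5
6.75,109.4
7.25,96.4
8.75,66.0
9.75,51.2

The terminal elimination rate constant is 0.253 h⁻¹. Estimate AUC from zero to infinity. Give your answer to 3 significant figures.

AUC = 2730 ng/mL·h

Trapezoidal AUC_0→9.75:
  [0→6]: (603.5+132.3)/2 × 6 = 2207.4
  [6→6.5]: (132.3+116.5)/2 × 0.5 = 62.2
  [6.5→6.75]: (116.5+109.4)/2 × 0.25 = 28.2375
  [6.75→7.25]: (109.4+96.4)/2 × 0.5 = 51.45
  [7.25→8.75]: (96.4+66.0)/2 × 1.5 = 121.8
  [8.75→9.75]: (66.0+51.2)/2 × 1 = 58.6
  Sum = 2529.6875 ng/mL·h
Extrapolated tail: C_last / k_e = 51.2 / 0.253 = 202.372
AUC_0→∞ = 2529.6875 + 202.372 = 2732.0595 ng/mL·h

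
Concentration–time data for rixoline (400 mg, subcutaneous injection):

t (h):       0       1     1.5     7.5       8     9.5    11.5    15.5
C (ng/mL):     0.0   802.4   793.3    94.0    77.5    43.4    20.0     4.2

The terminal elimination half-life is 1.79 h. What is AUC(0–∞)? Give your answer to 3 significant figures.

Trapezoidal AUC_0→15.5:
  [0→1]: (0.0+802.4)/2 × 1 = 401.2
  [1→1.5]: (802.4+793.3)/2 × 0.5 = 398.925
  [1.5→7.5]: (793.3+94.0)/2 × 6 = 2661.9
  [7.5→8]: (94.0+77.5)/2 × 0.5 = 42.875
  [8→9.5]: (77.5+43.4)/2 × 1.5 = 90.675
  [9.5→11.5]: (43.4+20.0)/2 × 2 = 63.4
  [11.5→15.5]: (20.0+4.2)/2 × 4 = 48.4
  Sum = 3707.375 ng/mL·h
k_e = ln2 / t½ = 0.693147 / 1.79 = 0.3872 h^-1
Extrapolated tail: C_last / k_e = 4.2 / 0.3872 = 10.847
AUC_0→∞ = 3707.375 + 10.847 = 3718.222 ng/mL·h

AUC = 3720 ng/mL·h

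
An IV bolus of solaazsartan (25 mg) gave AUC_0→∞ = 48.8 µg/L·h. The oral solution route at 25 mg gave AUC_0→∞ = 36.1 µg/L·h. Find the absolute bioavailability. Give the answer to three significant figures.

F = 0.740

F = (AUC_ev / D_ev) / (AUC_iv / D_iv)
  = (36.1/25) / (48.8/25)
  = 1.444 / 1.952 = 0.7398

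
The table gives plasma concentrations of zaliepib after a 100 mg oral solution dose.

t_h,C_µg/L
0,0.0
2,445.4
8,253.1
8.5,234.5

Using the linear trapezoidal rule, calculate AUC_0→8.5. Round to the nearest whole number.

Trapezoidal AUC_0→8.5:
  [0→2]: (0.0+445.4)/2 × 2 = 445.4
  [2→8]: (445.4+253.1)/2 × 6 = 2095.5
  [8→8.5]: (253.1+234.5)/2 × 0.5 = 121.9
  Sum = 2662.8 µg/L·h

AUC = 2663 µg/L·h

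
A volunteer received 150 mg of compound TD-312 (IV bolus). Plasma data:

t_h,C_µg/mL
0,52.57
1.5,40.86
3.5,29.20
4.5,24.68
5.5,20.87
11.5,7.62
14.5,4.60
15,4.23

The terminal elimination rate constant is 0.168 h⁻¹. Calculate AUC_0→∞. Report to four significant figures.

AUC = 321.0 µg/mL·h

Trapezoidal AUC_0→15:
  [0→1.5]: (52.57+40.86)/2 × 1.5 = 70.0725
  [1.5→3.5]: (40.86+29.20)/2 × 2 = 70.06
  [3.5→4.5]: (29.20+24.68)/2 × 1 = 26.94
  [4.5→5.5]: (24.68+20.87)/2 × 1 = 22.775
  [5.5→11.5]: (20.87+7.62)/2 × 6 = 85.47
  [11.5→14.5]: (7.62+4.60)/2 × 3 = 18.33
  [14.5→15]: (4.60+4.23)/2 × 0.5 = 2.2075
  Sum = 295.855 µg/mL·h
Extrapolated tail: C_last / k_e = 4.23 / 0.168 = 25.179
AUC_0→∞ = 295.855 + 25.179 = 321.034 µg/mL·h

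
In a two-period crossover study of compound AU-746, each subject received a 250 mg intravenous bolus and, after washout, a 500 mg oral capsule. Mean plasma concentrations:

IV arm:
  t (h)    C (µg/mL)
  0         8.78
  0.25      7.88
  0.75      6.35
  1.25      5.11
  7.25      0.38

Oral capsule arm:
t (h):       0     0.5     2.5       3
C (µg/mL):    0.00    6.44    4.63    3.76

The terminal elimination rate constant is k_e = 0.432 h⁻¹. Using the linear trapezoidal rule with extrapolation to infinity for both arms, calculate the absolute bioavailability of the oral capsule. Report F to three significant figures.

F = 0.454

Trapezoidal AUC_0→7.25 (IV):
  [0→0.25]: (8.78+7.88)/2 × 0.25 = 2.0825
  [0.25→0.75]: (7.88+6.35)/2 × 0.5 = 3.5575
  [0.75→1.25]: (6.35+5.11)/2 × 0.5 = 2.865
  [1.25→7.25]: (5.11+0.38)/2 × 6 = 16.47
  Sum = 24.975 µg/mL·h
IV tail: 0.38/0.432 = 0.880; AUC_iv,0→∞ = 24.975 + 0.880 = 25.855 µg/mL·h
Trapezoidal AUC_0→3 (oral capsule):
  [0→0.5]: (0.00+6.44)/2 × 0.5 = 1.61
  [0.5→2.5]: (6.44+4.63)/2 × 2 = 11.07
  [2.5→3]: (4.63+3.76)/2 × 0.5 = 2.0975
  Sum = 14.7775 µg/mL·h
oral capsule tail: 3.76/0.432 = 8.704; AUC_ev,0→∞ = 14.7775 + 8.704 = 23.4815 µg/mL·h
F = (AUC_ev/D_ev)/(AUC_iv/D_iv) = (23.4815/500)/(25.855/250) = 0.046963/0.10342 = 0.4541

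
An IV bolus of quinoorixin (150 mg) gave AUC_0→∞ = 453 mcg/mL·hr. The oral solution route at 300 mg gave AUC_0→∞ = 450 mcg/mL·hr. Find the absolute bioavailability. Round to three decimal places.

F = 0.497

F = (AUC_ev / D_ev) / (AUC_iv / D_iv)
  = (450/300) / (453/150)
  = 1.5 / 3.02 = 0.4967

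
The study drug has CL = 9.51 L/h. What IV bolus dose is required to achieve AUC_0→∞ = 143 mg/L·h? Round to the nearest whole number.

Dose = 1360 mg

Dose_iv = CL × AUC_0→∞
     = 9.51 × 143 = 1359.93 mg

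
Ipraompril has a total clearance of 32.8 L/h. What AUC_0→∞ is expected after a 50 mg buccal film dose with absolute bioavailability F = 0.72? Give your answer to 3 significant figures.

AUC_0→∞ = F × Dose / CL
        = 0.72 × 50 / 32.8 = 1.09756 mg/L·h

AUC = 1.10 mg/L·h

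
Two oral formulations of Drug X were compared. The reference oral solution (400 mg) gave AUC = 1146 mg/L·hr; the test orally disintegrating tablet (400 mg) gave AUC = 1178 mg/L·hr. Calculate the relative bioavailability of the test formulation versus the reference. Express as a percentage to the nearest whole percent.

F_rel = (AUC_test/D_test) / (AUC_ref/D_ref)
      = (1178/400) / (1146/400)
      = 2.945 / 2.865 = 1.0279 = 102.79%

F_rel = 103%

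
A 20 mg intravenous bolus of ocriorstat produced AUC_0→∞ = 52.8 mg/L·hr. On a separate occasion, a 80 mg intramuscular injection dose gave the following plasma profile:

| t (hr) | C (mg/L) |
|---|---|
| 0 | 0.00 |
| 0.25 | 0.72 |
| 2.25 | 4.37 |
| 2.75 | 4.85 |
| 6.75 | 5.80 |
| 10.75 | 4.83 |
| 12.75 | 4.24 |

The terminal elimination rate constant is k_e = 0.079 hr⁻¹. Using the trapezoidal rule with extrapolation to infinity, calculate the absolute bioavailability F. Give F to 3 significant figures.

Trapezoidal AUC_0→12.75 (intramuscular injection):
  [0→0.25]: (0.00+0.72)/2 × 0.25 = 0.09
  [0.25→2.25]: (0.72+4.37)/2 × 2 = 5.09
  [2.25→2.75]: (4.37+4.85)/2 × 0.5 = 2.305
  [2.75→6.75]: (4.85+5.80)/2 × 4 = 21.3
  [6.75→10.75]: (5.80+4.83)/2 × 4 = 21.26
  [10.75→12.75]: (4.83+4.24)/2 × 2 = 9.07
  Sum = 59.115 mg/L·hr
Tail: C_last/k_e = 4.24/0.079 = 53.671
AUC_0→∞ (intramuscular injection) = 59.115 + 53.671 = 112.786 mg/L·hr
F = (AUC_ev/D_ev)/(AUC_iv/D_iv) = (112.786/80)/(52.8/20) = 1.409825/2.64 = 0.5340

F = 0.534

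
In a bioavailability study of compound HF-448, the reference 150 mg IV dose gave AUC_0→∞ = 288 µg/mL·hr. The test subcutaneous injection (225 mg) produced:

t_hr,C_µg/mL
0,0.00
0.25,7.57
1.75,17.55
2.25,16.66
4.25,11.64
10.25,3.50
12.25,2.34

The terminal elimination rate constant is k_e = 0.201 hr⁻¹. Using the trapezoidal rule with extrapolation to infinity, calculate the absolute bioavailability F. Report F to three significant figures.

F = 0.277

Trapezoidal AUC_0→12.25 (subcutaneous injection):
  [0→0.25]: (0.00+7.57)/2 × 0.25 = 0.94625
  [0.25→1.75]: (7.57+17.55)/2 × 1.5 = 18.84
  [1.75→2.25]: (17.55+16.66)/2 × 0.5 = 8.5525
  [2.25→4.25]: (16.66+11.64)/2 × 2 = 28.3
  [4.25→10.25]: (11.64+3.50)/2 × 6 = 45.42
  [10.25→12.25]: (3.50+2.34)/2 × 2 = 5.84
  Sum = 107.89875 µg/mL·hr
Tail: C_last/k_e = 2.34/0.201 = 11.642
AUC_0→∞ (subcutaneous injection) = 107.89875 + 11.642 = 119.54075 µg/mL·hr
F = (AUC_ev/D_ev)/(AUC_iv/D_iv) = (119.54075/225)/(288/150) = 0.531292/1.92 = 0.2767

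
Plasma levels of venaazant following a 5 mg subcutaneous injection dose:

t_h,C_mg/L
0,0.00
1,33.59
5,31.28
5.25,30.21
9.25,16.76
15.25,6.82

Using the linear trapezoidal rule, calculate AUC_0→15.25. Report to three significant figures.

AUC = 319 mg/L·h

Trapezoidal AUC_0→15.25:
  [0→1]: (0.00+33.59)/2 × 1 = 16.795
  [1→5]: (33.59+31.28)/2 × 4 = 129.74
  [5→5.25]: (31.28+30.21)/2 × 0.25 = 7.68625
  [5.25→9.25]: (30.21+16.76)/2 × 4 = 93.94
  [9.25→15.25]: (16.76+6.82)/2 × 6 = 70.74
  Sum = 318.90125 mg/L·h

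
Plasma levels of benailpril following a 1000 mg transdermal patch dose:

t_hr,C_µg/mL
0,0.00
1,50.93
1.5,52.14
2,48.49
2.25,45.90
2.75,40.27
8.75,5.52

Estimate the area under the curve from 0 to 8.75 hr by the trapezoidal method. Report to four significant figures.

AUC = 247.1 µg/mL·hr

Trapezoidal AUC_0→8.75:
  [0→1]: (0.00+50.93)/2 × 1 = 25.465
  [1→1.5]: (50.93+52.14)/2 × 0.5 = 25.7675
  [1.5→2]: (52.14+48.49)/2 × 0.5 = 25.1575
  [2→2.25]: (48.49+45.90)/2 × 0.25 = 11.79875
  [2.25→2.75]: (45.90+40.27)/2 × 0.5 = 21.5425
  [2.75→8.75]: (40.27+5.52)/2 × 6 = 137.37
  Sum = 247.10125 µg/mL·hr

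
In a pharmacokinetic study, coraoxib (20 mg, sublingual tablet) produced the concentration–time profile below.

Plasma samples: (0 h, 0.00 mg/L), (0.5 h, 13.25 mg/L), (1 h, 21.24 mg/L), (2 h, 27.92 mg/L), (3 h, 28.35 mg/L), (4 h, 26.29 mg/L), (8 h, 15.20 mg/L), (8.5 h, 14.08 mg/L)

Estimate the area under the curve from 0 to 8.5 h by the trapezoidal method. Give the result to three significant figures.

AUC = 182 mg/L·h

Trapezoidal AUC_0→8.5:
  [0→0.5]: (0.00+13.25)/2 × 0.5 = 3.3125
  [0.5→1]: (13.25+21.24)/2 × 0.5 = 8.6225
  [1→2]: (21.24+27.92)/2 × 1 = 24.58
  [2→3]: (27.92+28.35)/2 × 1 = 28.135
  [3→4]: (28.35+26.29)/2 × 1 = 27.32
  [4→8]: (26.29+15.20)/2 × 4 = 82.98
  [8→8.5]: (15.20+14.08)/2 × 0.5 = 7.32
  Sum = 182.27 mg/L·h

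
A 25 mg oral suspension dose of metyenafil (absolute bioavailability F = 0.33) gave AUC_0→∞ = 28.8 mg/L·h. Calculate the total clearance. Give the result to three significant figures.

CL = F × Dose / AUC_0→∞
   = 0.33 × 25 / 28.8 = 0.286458 L/h

CL = 0.286 L/h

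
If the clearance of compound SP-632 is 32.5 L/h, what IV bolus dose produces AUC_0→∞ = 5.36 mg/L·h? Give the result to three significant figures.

Dose = 174 mg

Dose_iv = CL × AUC_0→∞
     = 32.5 × 5.36 = 174.2 mg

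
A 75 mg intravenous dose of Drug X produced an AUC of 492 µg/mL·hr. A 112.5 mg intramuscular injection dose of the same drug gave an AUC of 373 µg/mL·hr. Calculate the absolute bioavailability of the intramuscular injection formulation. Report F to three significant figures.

F = (AUC_ev / D_ev) / (AUC_iv / D_iv)
  = (373/112.5) / (492/75)
  = 3.31556 / 6.56 = 0.5054

F = 0.505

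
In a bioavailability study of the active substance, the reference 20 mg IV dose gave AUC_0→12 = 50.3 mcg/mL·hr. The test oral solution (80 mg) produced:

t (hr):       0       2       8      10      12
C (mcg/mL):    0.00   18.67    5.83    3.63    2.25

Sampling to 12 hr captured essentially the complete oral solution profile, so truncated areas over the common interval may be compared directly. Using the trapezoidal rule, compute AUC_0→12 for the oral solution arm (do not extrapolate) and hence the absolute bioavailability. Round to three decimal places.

F = 0.534

Trapezoidal AUC_0→12 (oral solution):
  [0→2]: (0.00+18.67)/2 × 2 = 18.67
  [2→8]: (18.67+5.83)/2 × 6 = 73.5
  [8→10]: (5.83+3.63)/2 × 2 = 9.46
  [10→12]: (3.63+2.25)/2 × 2 = 5.88
  Sum = 107.51 mcg/mL·hr
F = (AUC_ev/D_ev)/(AUC_iv/D_iv) = (107.51/80)/(50.3/20) = 1.343875/2.515 = 0.5343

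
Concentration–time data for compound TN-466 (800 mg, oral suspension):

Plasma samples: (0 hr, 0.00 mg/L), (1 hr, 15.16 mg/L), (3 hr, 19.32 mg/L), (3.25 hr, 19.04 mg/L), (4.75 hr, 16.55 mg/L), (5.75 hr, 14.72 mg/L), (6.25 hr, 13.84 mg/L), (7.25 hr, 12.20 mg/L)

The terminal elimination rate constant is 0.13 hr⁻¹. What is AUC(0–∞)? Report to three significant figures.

Trapezoidal AUC_0→7.25:
  [0→1]: (0.00+15.16)/2 × 1 = 7.58
  [1→3]: (15.16+19.32)/2 × 2 = 34.48
  [3→3.25]: (19.32+19.04)/2 × 0.25 = 4.795
  [3.25→4.75]: (19.04+16.55)/2 × 1.5 = 26.6925
  [4.75→5.75]: (16.55+14.72)/2 × 1 = 15.635
  [5.75→6.25]: (14.72+13.84)/2 × 0.5 = 7.14
  [6.25→7.25]: (13.84+12.20)/2 × 1 = 13.02
  Sum = 109.3425 mg/L·hr
Extrapolated tail: C_last / k_e = 12.20 / 0.13 = 93.846
AUC_0→∞ = 109.3425 + 93.846 = 203.1885 mg/L·hr

AUC = 203 mg/L·hr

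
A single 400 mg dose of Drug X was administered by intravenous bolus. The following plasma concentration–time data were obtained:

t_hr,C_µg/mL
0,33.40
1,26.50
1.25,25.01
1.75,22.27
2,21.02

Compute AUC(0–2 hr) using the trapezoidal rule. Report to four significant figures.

AUC = 53.62 µg/mL·hr

Trapezoidal AUC_0→2:
  [0→1]: (33.40+26.50)/2 × 1 = 29.95
  [1→1.25]: (26.50+25.01)/2 × 0.25 = 6.43875
  [1.25→1.75]: (25.01+22.27)/2 × 0.5 = 11.82
  [1.75→2]: (22.27+21.02)/2 × 0.25 = 5.41125
  Sum = 53.62 µg/mL·hr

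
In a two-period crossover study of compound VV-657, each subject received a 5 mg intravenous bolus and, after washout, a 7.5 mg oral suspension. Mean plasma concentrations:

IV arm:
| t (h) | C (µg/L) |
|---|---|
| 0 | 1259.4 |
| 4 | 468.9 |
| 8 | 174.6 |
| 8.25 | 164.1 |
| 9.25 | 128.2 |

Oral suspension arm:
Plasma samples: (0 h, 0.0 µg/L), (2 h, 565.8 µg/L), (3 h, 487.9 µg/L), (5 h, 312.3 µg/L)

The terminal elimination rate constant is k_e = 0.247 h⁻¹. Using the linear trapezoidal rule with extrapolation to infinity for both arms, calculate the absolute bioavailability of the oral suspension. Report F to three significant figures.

Trapezoidal AUC_0→9.25 (IV):
  [0→4]: (1259.4+468.9)/2 × 4 = 3456.6
  [4→8]: (468.9+174.6)/2 × 4 = 1287.0
  [8→8.25]: (174.6+164.1)/2 × 0.25 = 42.3375
  [8.25→9.25]: (164.1+128.2)/2 × 1 = 146.15
  Sum = 4932.0875 µg/L·h
IV tail: 128.2/0.247 = 519.028; AUC_iv,0→∞ = 4932.0875 + 519.028 = 5451.1155 µg/L·h
Trapezoidal AUC_0→5 (oral suspension):
  [0→2]: (0.0+565.8)/2 × 2 = 565.8
  [2→3]: (565.8+487.9)/2 × 1 = 526.85
  [3→5]: (487.9+312.3)/2 × 2 = 800.2
  Sum = 1892.85 µg/L·h
oral suspension tail: 312.3/0.247 = 1264.372; AUC_ev,0→∞ = 1892.85 + 1264.372 = 3157.222 µg/L·h
F = (AUC_ev/D_ev)/(AUC_iv/D_iv) = (3157.222/7.5)/(5451.1155/5) = 420.963/1090.2231 = 0.3861

F = 0.386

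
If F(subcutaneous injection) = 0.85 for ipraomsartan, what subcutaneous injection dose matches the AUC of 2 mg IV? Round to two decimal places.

D_subcutaneous = 2.35 mg

For equal systemic exposure: F × D_ev = D_iv
D_ev = D_iv / F = 2 / 0.85 = 2.35294 mg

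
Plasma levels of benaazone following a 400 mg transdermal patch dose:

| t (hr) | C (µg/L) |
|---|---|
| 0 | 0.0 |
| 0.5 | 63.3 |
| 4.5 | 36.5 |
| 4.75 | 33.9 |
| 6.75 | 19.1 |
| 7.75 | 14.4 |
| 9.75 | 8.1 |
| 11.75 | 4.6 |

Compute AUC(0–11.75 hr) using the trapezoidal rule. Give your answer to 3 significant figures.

Trapezoidal AUC_0→11.75:
  [0→0.5]: (0.0+63.3)/2 × 0.5 = 15.825
  [0.5→4.5]: (63.3+36.5)/2 × 4 = 199.6
  [4.5→4.75]: (36.5+33.9)/2 × 0.25 = 8.8
  [4.75→6.75]: (33.9+19.1)/2 × 2 = 53.0
  [6.75→7.75]: (19.1+14.4)/2 × 1 = 16.75
  [7.75→9.75]: (14.4+8.1)/2 × 2 = 22.5
  [9.75→11.75]: (8.1+4.6)/2 × 2 = 12.7
  Sum = 329.175 µg/L·hr

AUC = 329 µg/L·hr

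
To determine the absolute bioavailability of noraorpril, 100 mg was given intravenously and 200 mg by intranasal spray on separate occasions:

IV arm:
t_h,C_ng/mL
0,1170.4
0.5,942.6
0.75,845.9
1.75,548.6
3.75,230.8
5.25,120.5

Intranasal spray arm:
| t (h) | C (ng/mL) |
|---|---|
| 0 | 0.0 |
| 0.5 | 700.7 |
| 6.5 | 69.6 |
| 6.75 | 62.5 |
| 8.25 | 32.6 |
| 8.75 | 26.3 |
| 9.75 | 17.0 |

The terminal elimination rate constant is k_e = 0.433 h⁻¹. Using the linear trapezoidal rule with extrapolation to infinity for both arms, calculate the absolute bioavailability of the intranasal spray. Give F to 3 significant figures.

F = 0.478

Trapezoidal AUC_0→5.25 (IV):
  [0→0.5]: (1170.4+942.6)/2 × 0.5 = 528.25
  [0.5→0.75]: (942.6+845.9)/2 × 0.25 = 223.5625
  [0.75→1.75]: (845.9+548.6)/2 × 1 = 697.25
  [1.75→3.75]: (548.6+230.8)/2 × 2 = 779.4
  [3.75→5.25]: (230.8+120.5)/2 × 1.5 = 263.475
  Sum = 2491.9375 ng/mL·h
IV tail: 120.5/0.433 = 278.291; AUC_iv,0→∞ = 2491.9375 + 278.291 = 2770.2285 ng/mL·h
Trapezoidal AUC_0→9.75 (intranasal spray):
  [0→0.5]: (0.0+700.7)/2 × 0.5 = 175.175
  [0.5→6.5]: (700.7+69.6)/2 × 6 = 2310.9
  [6.5→6.75]: (69.6+62.5)/2 × 0.25 = 16.5125
  [6.75→8.25]: (62.5+32.6)/2 × 1.5 = 71.325
  [8.25→8.75]: (32.6+26.3)/2 × 0.5 = 14.725
  [8.75→9.75]: (26.3+17.0)/2 × 1 = 21.65
  Sum = 2610.2875 ng/mL·h
intranasal spray tail: 17.0/0.433 = 39.261; AUC_ev,0→∞ = 2610.2875 + 39.261 = 2649.5485 ng/mL·h
F = (AUC_ev/D_ev)/(AUC_iv/D_iv) = (2649.5485/200)/(2770.2285/100) = 13.2477/27.702285 = 0.4782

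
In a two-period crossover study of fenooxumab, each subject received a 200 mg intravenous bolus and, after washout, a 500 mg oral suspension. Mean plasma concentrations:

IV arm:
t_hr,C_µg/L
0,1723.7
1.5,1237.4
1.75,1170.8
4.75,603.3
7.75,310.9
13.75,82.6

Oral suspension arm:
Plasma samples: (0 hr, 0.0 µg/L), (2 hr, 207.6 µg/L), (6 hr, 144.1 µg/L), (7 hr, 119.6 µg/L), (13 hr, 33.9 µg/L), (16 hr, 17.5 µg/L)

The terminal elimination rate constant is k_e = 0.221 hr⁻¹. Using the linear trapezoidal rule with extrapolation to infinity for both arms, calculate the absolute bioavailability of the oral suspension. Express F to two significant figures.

F = 0.082

Trapezoidal AUC_0→13.75 (IV):
  [0→1.5]: (1723.7+1237.4)/2 × 1.5 = 2220.825
  [1.5→1.75]: (1237.4+1170.8)/2 × 0.25 = 301.025
  [1.75→4.75]: (1170.8+603.3)/2 × 3 = 2661.15
  [4.75→7.75]: (603.3+310.9)/2 × 3 = 1371.3
  [7.75→13.75]: (310.9+82.6)/2 × 6 = 1180.5
  Sum = 7734.8 µg/L·hr
IV tail: 82.6/0.221 = 373.756; AUC_iv,0→∞ = 7734.8 + 373.756 = 8108.556 µg/L·hr
Trapezoidal AUC_0→16 (oral suspension):
  [0→2]: (0.0+207.6)/2 × 2 = 207.6
  [2→6]: (207.6+144.1)/2 × 4 = 703.4
  [6→7]: (144.1+119.6)/2 × 1 = 131.85
  [7→13]: (119.6+33.9)/2 × 6 = 460.5
  [13→16]: (33.9+17.5)/2 × 3 = 77.1
  Sum = 1580.45 µg/L·hr
oral suspension tail: 17.5/0.221 = 79.186; AUC_ev,0→∞ = 1580.45 + 79.186 = 1659.636 µg/L·hr
F = (AUC_ev/D_ev)/(AUC_iv/D_iv) = (1659.636/500)/(8108.556/200) = 3.319272/40.54278 = 0.0819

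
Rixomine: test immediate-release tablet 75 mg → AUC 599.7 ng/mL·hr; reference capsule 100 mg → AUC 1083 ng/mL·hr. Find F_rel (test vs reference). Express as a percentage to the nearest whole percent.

F_rel = 74%

F_rel = (AUC_test/D_test) / (AUC_ref/D_ref)
      = (599.7/75) / (1083/100)
      = 7.996 / 10.83 = 0.7383 = 73.83%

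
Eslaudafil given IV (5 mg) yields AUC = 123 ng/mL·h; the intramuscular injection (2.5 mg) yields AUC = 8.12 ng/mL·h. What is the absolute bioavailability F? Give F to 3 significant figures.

F = (AUC_ev / D_ev) / (AUC_iv / D_iv)
  = (8.12/2.5) / (123/5)
  = 3.248 / 24.6 = 0.1320

F = 0.132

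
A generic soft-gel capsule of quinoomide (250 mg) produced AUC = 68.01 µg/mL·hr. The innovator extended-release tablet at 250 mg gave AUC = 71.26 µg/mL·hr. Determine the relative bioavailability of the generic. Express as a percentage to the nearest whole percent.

F_rel = 95%

F_rel = (AUC_test/D_test) / (AUC_ref/D_ref)
      = (68.01/250) / (71.26/250)
      = 0.27204 / 0.28504 = 0.9544 = 95.44%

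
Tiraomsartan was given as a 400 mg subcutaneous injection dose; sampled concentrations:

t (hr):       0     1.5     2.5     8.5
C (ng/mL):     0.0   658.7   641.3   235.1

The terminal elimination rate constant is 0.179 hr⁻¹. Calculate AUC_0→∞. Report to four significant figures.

AUC = 5087 ng/mL·hr

Trapezoidal AUC_0→8.5:
  [0→1.5]: (0.0+658.7)/2 × 1.5 = 494.025
  [1.5→2.5]: (658.7+641.3)/2 × 1 = 650.0
  [2.5→8.5]: (641.3+235.1)/2 × 6 = 2629.2
  Sum = 3773.225 ng/mL·hr
Extrapolated tail: C_last / k_e = 235.1 / 0.179 = 1313.408
AUC_0→∞ = 3773.225 + 1313.408 = 5086.633 ng/mL·hr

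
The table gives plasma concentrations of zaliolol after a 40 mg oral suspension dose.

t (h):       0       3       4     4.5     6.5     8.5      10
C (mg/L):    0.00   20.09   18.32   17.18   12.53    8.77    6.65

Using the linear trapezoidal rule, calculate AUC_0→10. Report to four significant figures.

AUC = 120.8 mg/L·h

Trapezoidal AUC_0→10:
  [0→3]: (0.00+20.09)/2 × 3 = 30.135
  [3→4]: (20.09+18.32)/2 × 1 = 19.205
  [4→4.5]: (18.32+17.18)/2 × 0.5 = 8.875
  [4.5→6.5]: (17.18+12.53)/2 × 2 = 29.71
  [6.5→8.5]: (12.53+8.77)/2 × 2 = 21.3
  [8.5→10]: (8.77+6.65)/2 × 1.5 = 11.565
  Sum = 120.79 mg/L·h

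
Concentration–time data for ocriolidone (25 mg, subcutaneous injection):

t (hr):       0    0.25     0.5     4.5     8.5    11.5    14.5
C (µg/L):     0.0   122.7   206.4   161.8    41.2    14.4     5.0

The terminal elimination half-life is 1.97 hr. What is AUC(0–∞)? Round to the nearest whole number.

Trapezoidal AUC_0→14.5:
  [0→0.25]: (0.0+122.7)/2 × 0.25 = 15.3375
  [0.25→0.5]: (122.7+206.4)/2 × 0.25 = 41.1375
  [0.5→4.5]: (206.4+161.8)/2 × 4 = 736.4
  [4.5→8.5]: (161.8+41.2)/2 × 4 = 406.0
  [8.5→11.5]: (41.2+14.4)/2 × 3 = 83.4
  [11.5→14.5]: (14.4+5.0)/2 × 3 = 29.1
  Sum = 1311.375 µg/L·hr
k_e = ln2 / t½ = 0.693147 / 1.97 = 0.3519 hr^-1
Extrapolated tail: C_last / k_e = 5.0 / 0.3519 = 14.209
AUC_0→∞ = 1311.375 + 14.209 = 1325.584 µg/L·hr

AUC = 1326 µg/L·hr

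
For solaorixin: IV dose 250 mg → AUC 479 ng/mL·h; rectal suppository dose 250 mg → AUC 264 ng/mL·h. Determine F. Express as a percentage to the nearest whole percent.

F = (AUC_ev / D_ev) / (AUC_iv / D_iv)
  = (264/250) / (479/250)
  = 1.056 / 1.916 = 0.5511
  = 55.11%

F = 55%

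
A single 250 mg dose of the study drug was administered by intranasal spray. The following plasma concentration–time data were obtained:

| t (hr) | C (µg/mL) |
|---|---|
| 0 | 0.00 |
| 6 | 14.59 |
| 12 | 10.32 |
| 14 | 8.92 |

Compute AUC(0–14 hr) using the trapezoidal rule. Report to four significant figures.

AUC = 137.7 µg/mL·hr

Trapezoidal AUC_0→14:
  [0→6]: (0.00+14.59)/2 × 6 = 43.77
  [6→12]: (14.59+10.32)/2 × 6 = 74.73
  [12→14]: (10.32+8.92)/2 × 2 = 19.24
  Sum = 137.74 µg/mL·hr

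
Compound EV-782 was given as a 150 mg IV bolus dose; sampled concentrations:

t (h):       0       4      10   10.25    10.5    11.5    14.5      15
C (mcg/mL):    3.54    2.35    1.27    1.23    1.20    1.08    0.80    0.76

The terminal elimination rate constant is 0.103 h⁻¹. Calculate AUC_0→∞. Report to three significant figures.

AUC = 35.0 mcg/mL·h

Trapezoidal AUC_0→15:
  [0→4]: (3.54+2.35)/2 × 4 = 11.78
  [4→10]: (2.35+1.27)/2 × 6 = 10.86
  [10→10.25]: (1.27+1.23)/2 × 0.25 = 0.3125
  [10.25→10.5]: (1.23+1.20)/2 × 0.25 = 0.30375
  [10.5→11.5]: (1.20+1.08)/2 × 1 = 1.14
  [11.5→14.5]: (1.08+0.80)/2 × 3 = 2.82
  [14.5→15]: (0.80+0.76)/2 × 0.5 = 0.39
  Sum = 27.60625 mcg/mL·h
Extrapolated tail: C_last / k_e = 0.76 / 0.103 = 7.379
AUC_0→∞ = 27.60625 + 7.379 = 34.98525 mcg/mL·h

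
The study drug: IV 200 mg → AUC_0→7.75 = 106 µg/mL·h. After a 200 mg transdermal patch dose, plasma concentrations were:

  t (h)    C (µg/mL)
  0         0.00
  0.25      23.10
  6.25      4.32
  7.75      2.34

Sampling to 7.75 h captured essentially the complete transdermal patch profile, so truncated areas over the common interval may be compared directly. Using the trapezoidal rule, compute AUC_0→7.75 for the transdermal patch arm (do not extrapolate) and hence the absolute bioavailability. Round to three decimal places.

Trapezoidal AUC_0→7.75 (transdermal patch):
  [0→0.25]: (0.00+23.10)/2 × 0.25 = 2.8875
  [0.25→6.25]: (23.10+4.32)/2 × 6 = 82.26
  [6.25→7.75]: (4.32+2.34)/2 × 1.5 = 4.995
  Sum = 90.1425 µg/mL·h
F = (AUC_ev/D_ev)/(AUC_iv/D_iv) = (90.1425/200)/(106/200) = 0.4507125/0.53 = 0.8504

F = 0.850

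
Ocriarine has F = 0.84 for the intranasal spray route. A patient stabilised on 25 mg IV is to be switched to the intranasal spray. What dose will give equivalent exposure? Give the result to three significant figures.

For equal systemic exposure: F × D_ev = D_iv
D_ev = D_iv / F = 25 / 0.84 = 29.7619 mg

D_intranasal = 29.8 mg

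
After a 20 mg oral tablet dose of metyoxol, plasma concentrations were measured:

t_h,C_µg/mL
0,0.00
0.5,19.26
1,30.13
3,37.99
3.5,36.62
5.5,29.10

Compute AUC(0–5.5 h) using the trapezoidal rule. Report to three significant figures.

AUC = 170 µg/mL·h

Trapezoidal AUC_0→5.5:
  [0→0.5]: (0.00+19.26)/2 × 0.5 = 4.815
  [0.5→1]: (19.26+30.13)/2 × 0.5 = 12.3475
  [1→3]: (30.13+37.99)/2 × 2 = 68.12
  [3→3.5]: (37.99+36.62)/2 × 0.5 = 18.6525
  [3.5→5.5]: (36.62+29.10)/2 × 2 = 65.72
  Sum = 169.655 µg/mL·h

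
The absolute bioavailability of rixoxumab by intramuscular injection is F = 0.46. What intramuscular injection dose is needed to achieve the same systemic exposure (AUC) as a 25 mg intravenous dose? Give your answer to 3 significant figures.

D_intramuscular = 54.3 mg

For equal systemic exposure: F × D_ev = D_iv
D_ev = D_iv / F = 25 / 0.46 = 54.3478 mg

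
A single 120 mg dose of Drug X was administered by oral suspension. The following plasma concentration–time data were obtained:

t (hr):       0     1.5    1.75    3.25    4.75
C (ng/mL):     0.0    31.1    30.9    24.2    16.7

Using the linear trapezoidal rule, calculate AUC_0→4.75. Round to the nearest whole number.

Trapezoidal AUC_0→4.75:
  [0→1.5]: (0.0+31.1)/2 × 1.5 = 23.325
  [1.5→1.75]: (31.1+30.9)/2 × 0.25 = 7.75
  [1.75→3.25]: (30.9+24.2)/2 × 1.5 = 41.325
  [3.25→4.75]: (24.2+16.7)/2 × 1.5 = 30.675
  Sum = 103.075 ng/mL·hr

AUC = 103 ng/mL·hr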